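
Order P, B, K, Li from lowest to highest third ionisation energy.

P, B, K, Li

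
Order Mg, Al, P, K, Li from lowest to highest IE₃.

Consider each +2 ion: Mg²⁺ is the bare [Ne] core; Al²⁺ still has 1 valence electron; P²⁺ still has 3 valence electrons; K²⁺ is already 1 electron into the core; Li²⁺ is already 1 electron into the core.
Core electrons are held far more tightly than valence electrons, so K, Mg and Li top the IE_3 order.
Valence configurations: Al²⁺ [Ne]3s¹, P²⁺ [Ne]3s²3p¹.
The numbers (kJ/mol): Mg 7733, Al 2745, P 2914, K 4420, Li 11815.
Hence IE_3: Al < P < K < Mg < Li.

Al < P < K < Mg < Li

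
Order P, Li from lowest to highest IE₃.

P, Li

After 2 electrons have been removed, what remains? P²⁺ still has 3 valence electrons; Li²⁺ is already 1 electron into the core.
Core electrons are held far more tightly than valence electrons, so Li tops the IE_3 order.
The numbers (kJ/mol): P 2914, Li 11815.
Overall IE_3 order: P < Li.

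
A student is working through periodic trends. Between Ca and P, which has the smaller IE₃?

After 2 electrons have been removed, what remains? Ca²⁺ is the bare [Ar] core; P²⁺ still has 3 valence electrons.
Pulling an electron out of a noble-gas core costs far more than removing a remaining valence electron, so Ca sits at the high end of IE_3.
Tabulated IE_3 (kJ/mol): Ca 4912, P 2914.
Putting it together, IE_3: P < Ca.

P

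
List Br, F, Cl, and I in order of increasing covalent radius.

F < Cl < Br < I

Moving right in a period, electrons are added to the same shell under a stronger nuclear pull, so atoms get smaller; moving down, a new shell is opened and atoms get larger.
All are in group 17, so atomic radius increases down the group.
So from smallest to largest: F < Cl < Br < I.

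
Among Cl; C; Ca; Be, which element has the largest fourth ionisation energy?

Be

After 3 electrons have been removed, what remains? Cl³⁺ still has 4 valence electrons; C³⁺ still has 1 valence electron; Ca³⁺ is already 1 electron into the core; Be³⁺ is already 1 electron into the core.
Pulling an electron out of a noble-gas core costs far more than removing a remaining valence electron, so Ca and Be sit at the high end of IE_4.
Valence configurations: Cl³⁺ [Ne]3s²3p², C³⁺ [He]2s¹.
Approximate IE_4 values (kJ/mol): Cl 5159, C 6223, Ca 6491, Be 21007.
Overall IE_4 order: Cl < C < Ca < Be.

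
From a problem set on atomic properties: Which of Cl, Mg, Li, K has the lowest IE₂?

Consider each +1 ion: Cl⁺ still has 6 valence electrons; Mg⁺ still has 1 valence electron; Li⁺ is the bare [He] core; K⁺ is the bare [Ar] core.
Breaking into a closed-shell core is much more expensive than removing a leftover valence electron — K and Li have the largest IE_2 here.
Valence configurations: Cl⁺ [Ne]3s²3p⁴, Mg⁺ [Ne]3s¹.
Tabulated IE_2 (kJ/mol): Cl 2298, Mg 1451, Li 7298, K 3052.
Hence IE_2: Mg < Cl < K < Li.

Mg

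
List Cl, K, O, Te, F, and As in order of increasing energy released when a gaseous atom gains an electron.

K < As < O < Te < F < Cl

O is in period 2, group 16; F is in period 2, group 17; Cl is in period 3, group 17; K is in period 4, group 1; As is in period 4, group 15; Te is in period 5, group 16.
Adding an electron releases more energy for atoms nearer the top right (short of the noble gases).
Neither a single period nor a single group — weigh both effects.
As > K: As lies to the right of K in period 4, so the across-period effect alone puts As higher.
O > As: both effects reinforce here, so O is clearly the higher of the two.
Te > O: this pair runs against the simple trend — see the exception note.
F > Te: relative to Te, both the across-period and down-group shifts push F's electron affinity up.
Cl > F: this pair runs against the simple trend — see the exception note.
Note the exception: Te has a higher electron affinity than O, contrary to the simple trend — O's compact 2p subshell gives strong electron–electron repulsion on the added electron.
Note the exception: Cl has a higher electron affinity than F, contrary to the simple trend — F's small 2p subshell makes the incoming electron feel strong e⁻–e⁻ repulsion, so Cl actually releases more energy on gaining an electron.
Tabulated electron affinity (kJ/mol): O 141, F 328, Cl 349, K 48, As 78, Te 190.
So from lowest to highest: K < As < O < Te < F < Cl.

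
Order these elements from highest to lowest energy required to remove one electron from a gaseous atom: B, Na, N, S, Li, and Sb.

Li is in period 2, group 1; B is in period 2, group 13; N is in period 2, group 15; Na is in period 3, group 1; S is in period 3, group 16; Sb is in period 5, group 15.
First ionization energy rises across a period (greater Z_eff holds electrons more tightly) and falls down a group (valence electrons are farther from the nucleus).
Here both period and group differ, so the two effects have to be weighed against each other.
Li > Na: they share group 1; the group trend gives Li the larger value.
B > Li: both are in period 2; the period trend gives B the larger value.
Sb > B: the two effects oppose for this pair; the across-period effect wins (831 vs 801 kJ/mol).
S > Sb: both effects reinforce here, so S is clearly the higher of the two.
N > S: the two effects oppose for this pair; the down-group effect wins (1402 vs 1000 kJ/mol).
For reference (kJ/mol): Li 520, B 801, N 1402, Na 496, S 1000, Sb 831.
So from highest to lowest: N > S > Sb > B > Li > Na.

N > S > Sb > B > Li > Na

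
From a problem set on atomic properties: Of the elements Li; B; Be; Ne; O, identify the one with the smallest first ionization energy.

Li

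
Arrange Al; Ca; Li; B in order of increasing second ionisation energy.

Ca < Al < B < Li

Consider each +1 ion: Al⁺ still has 2 valence electrons; Ca⁺ still has 1 valence electron; Li⁺ is the bare [He] core; B⁺ still has 2 valence electrons.
Core electrons are held far more tightly than valence electrons, so Li tops the IE_2 order.
Valence configurations: Al⁺ [Ne]3s², Ca⁺ [Ar]4s¹, B⁺ [He]2s².
The numbers (kJ/mol): Al 1817, Ca 1145, Li 7298, B 2427.
Putting it together, IE_2: Ca < Al < B < Li.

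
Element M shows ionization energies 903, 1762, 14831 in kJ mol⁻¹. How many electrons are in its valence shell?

2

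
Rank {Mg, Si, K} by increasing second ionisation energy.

Mg, Si, K

After 1 electron has been removed, what remains? Mg⁺ still has 1 valence electron; Si⁺ still has 3 valence electrons; K⁺ is the bare [Ar] core.
Core electrons are held far more tightly than valence electrons, so K tops the IE_2 order.
Valence configurations: Mg⁺ [Ne]3s¹, Si⁺ [Ne]3s²3p¹.
Approximate IE_2 values (kJ/mol): Mg 1451, Si 1577, K 3052.
Overall IE_2 order: Mg < Si < K.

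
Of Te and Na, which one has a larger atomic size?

Across a period the added protons contract the valence shell; down a group each new principal shell makes the atom larger.
These span different periods and groups, so the two trends combine.
Na > Te: period and group pull opposite ways; the across-period shift dominates (155 vs 136 pm).
For reference (pm): Na 155, Te 136.
So Na has the larger atomic size (Na > Te).

Na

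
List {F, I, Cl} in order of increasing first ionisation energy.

First ionization energy rises across a period (greater Z_eff holds electrons more tightly) and falls down a group (valence electrons are farther from the nucleus).
All are in group 17, so first ionization energy increases up the group.
So from lowest to highest: I < Cl < F.

I < Cl < F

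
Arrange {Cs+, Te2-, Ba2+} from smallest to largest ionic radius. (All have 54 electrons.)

All of these have 54 electrons, so size is governed by nuclear charge alone: the more protons, the stronger the pull on the same electron cloud, and the smaller the ion.
Nuclear charges: Ba2+ (Z=56), Cs+ (Z=55), Te2- (Z=52).
Smallest to largest: Ba2+ < Cs+ < Te2-.

Ba2+ < Cs+ < Te2-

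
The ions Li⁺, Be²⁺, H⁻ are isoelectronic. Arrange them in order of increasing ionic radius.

All of these have 2 electrons, so size is governed by nuclear charge alone: the more protons, the stronger the pull on the same electron cloud, and the smaller the ion.
Nuclear charges: Be²⁺ (Z=4), Li⁺ (Z=3), H⁻ (Z=1).
Smallest to largest: Be²⁺ < Li⁺ < H⁻.

Be²⁺, Li⁺, H⁻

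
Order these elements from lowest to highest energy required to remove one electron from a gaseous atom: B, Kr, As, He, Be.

B, Be, As, Kr, He

He is in period 1, group 18; Be is in period 2, group 2; B is in period 2, group 13; As is in period 4, group 15; Kr is in period 4, group 18.
IE₁ increases left→right with effective nuclear charge and decreases top→bottom as the valence shell moves farther out.
Neither a single period nor a single group — weigh both effects.
Be > B: this pair runs against the simple trend — see the exception note.
As > Be: period and group pull opposite ways; the across-period shift dominates (947 vs 900 kJ/mol).
Kr > As: both are in period 4; the period trend gives Kr the larger value.
He > Kr: He sits above Kr in group 18, so the down-group effect alone puts He higher.
Note the exception: Be has a higher first ionization energy than B, contrary to the simple trend — removing B's lone 2p electron is easier than breaking Be's filled 2s².
For reference (kJ/mol): He 2372, Be 900, B 801, As 947, Kr 1351.
So from lowest to highest: B < Be < As < Kr < He.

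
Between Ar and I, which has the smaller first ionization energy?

Ar is in period 3, group 18; I is in period 5, group 17.
First ionization energy rises across a period (greater Z_eff holds electrons more tightly) and falls down a group (valence electrons are farther from the nucleus).
Neither a single period nor a single group — weigh both effects.
Ar > I: both effects reinforce here, so Ar is clearly the higher of the two.
Approximate values (kJ/mol): Ar 1521, I 1008.
So I has the smaller first ionization energy (I < Ar).

I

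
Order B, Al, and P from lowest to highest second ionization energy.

Al, P, B

After 1 electron has been removed, what remains? B⁺ still has 2 valence electrons; Al⁺ still has 2 valence electrons; P⁺ still has 4 valence electrons.
All are still removing valence electrons, so compare the +1 ions as you would atoms: IE_2 generally rises across a period (higher Z_eff) and falls down a group (larger shell), subject to the usual subshell exceptions.
Valence configurations: B⁺ [He]2s², Al⁺ [Ne]3s², P⁺ [Ne]3s²3p².
The numbers (kJ/mol): B 2427, Al 1817, P 1907.
Overall IE_2 order: Al < P < B.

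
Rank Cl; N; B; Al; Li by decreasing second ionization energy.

After 1 electron has been removed, what remains? Cl⁺ still has 6 valence electrons; N⁺ still has 4 valence electrons; B⁺ still has 2 valence electrons; Al⁺ still has 2 valence electrons; Li⁺ is the bare [He] core.
Core electrons are held far more tightly than valence electrons, so Li tops the IE_2 order.
Valence configurations: Cl⁺ [Ne]3s²3p⁴, N⁺ [He]2s²2p², B⁺ [He]2s², Al⁺ [Ne]3s².
Approximate IE_2 values (kJ/mol): Cl 2298, N 2856, B 2427, Al 1817, Li 7298.
So the second ionization energies run Al < Cl < B < N < Li.

Li > N > B > Cl > Al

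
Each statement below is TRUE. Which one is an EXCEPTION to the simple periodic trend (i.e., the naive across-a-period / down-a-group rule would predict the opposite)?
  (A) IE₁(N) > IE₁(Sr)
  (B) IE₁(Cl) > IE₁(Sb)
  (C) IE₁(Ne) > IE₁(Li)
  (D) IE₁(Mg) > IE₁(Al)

(D)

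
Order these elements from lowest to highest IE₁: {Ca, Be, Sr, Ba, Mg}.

Ba, Sr, Ca, Mg, Be

Be is in period 2, group 2; Mg is in period 3, group 2; Ca is in period 4, group 2; Sr is in period 5, group 2; Ba is in period 6, group 2.
First ionization energy rises across a period (greater Z_eff holds electrons more tightly) and falls down a group (valence electrons are farther from the nucleus).
All are in group 2, so first ionization energy increases up the group.
So from lowest to highest: Ba < Sr < Ca < Mg < Be.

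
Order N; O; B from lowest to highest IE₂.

After 1 electron has been removed, what remains? N⁺ still has 4 valence electrons; O⁺ still has 5 valence electrons; B⁺ still has 2 valence electrons.
All are still removing valence electrons, so compare the +1 ions as you would atoms: IE_2 generally rises across a period (higher Z_eff) and falls down a group (larger shell), subject to the usual subshell exceptions.
Valence configurations: N⁺ [He]2s²2p², O⁺ [He]2s²2p³, B⁺ [He]2s².
Approximate IE_2 values (kJ/mol): N 2856, O 3388, B 2427.
Putting it together, IE_2: B < N < O.

B < N < O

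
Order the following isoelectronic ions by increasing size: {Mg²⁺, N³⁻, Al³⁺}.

Al³⁺ < Mg²⁺ < N³⁻

All of these have 10 electrons, so size is governed by nuclear charge alone: the more protons, the stronger the pull on the same electron cloud, and the smaller the ion.
Nuclear charges: Al³⁺ (Z=13), Mg²⁺ (Z=12), N³⁻ (Z=7).
Smallest to largest: Al³⁺ < Mg²⁺ < N³⁻.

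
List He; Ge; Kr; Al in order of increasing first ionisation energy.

He is in period 1, group 18; Al is in period 3, group 13; Ge is in period 4, group 14; Kr is in period 4, group 18.
IE₁ increases left→right with effective nuclear charge and decreases top→bottom as the valence shell moves farther out.
Here both period and group differ, so the two effects have to be weighed against each other.
Ge > Al: the two effects oppose for this pair; the across-period effect wins (762 vs 578 kJ/mol).
Kr > Ge: Kr lies to the right of Ge in period 4, so the across-period effect alone puts Kr higher.
He > Kr: He sits above Kr in group 18, so the down-group effect alone puts He higher.
Tabulated first ionization energy (kJ/mol): He 2372, Al 578, Ge 762, Kr 1351.
So from lowest to highest: Al < Ge < Kr < He.

Al < Ge < Kr < He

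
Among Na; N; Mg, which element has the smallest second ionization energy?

IE_2 is the cost of taking one more electron from the +1 cation: Na⁺ is the bare [Ne] core; N⁺ still has 4 valence electrons; Mg⁺ still has 1 valence electron.
Breaking into a closed-shell core is much more expensive than removing a leftover valence electron — Na has the largest IE_2 here.
Valence configurations: N⁺ [He]2s²2p², Mg⁺ [Ne]3s¹.
Tabulated IE_2 (kJ/mol): Na 4562, N 2856, Mg 1451.
Hence IE_2: Mg < N < Na.

Mg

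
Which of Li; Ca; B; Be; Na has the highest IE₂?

Li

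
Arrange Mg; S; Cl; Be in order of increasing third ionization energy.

S, Cl, Mg, Be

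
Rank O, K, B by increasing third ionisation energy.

The third ionization energy removes an electron from the +2 ion. For each element: O²⁺ still has 4 valence electrons; K²⁺ is already 1 electron into the core; B²⁺ still has 1 valence electron.
Usually core removal costs more than valence removal, but here the competition is close: a tightly held n=2 valence electron can cost more to remove than an n=3 core electron, so the actual values have to decide it.
Valence configurations: O²⁺ [He]2s²2p², B²⁺ [He]2s¹.
Approximate IE_3 values (kJ/mol): O 5300, K 4420, B 3660.
Hence IE_3: B < K < O.

B, K, O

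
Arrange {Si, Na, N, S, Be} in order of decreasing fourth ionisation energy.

Be > Na > N > S > Si

IE_4 is the cost of taking one more electron from the +3 cation: Si³⁺ still has 1 valence electron; Na³⁺ is already 2 electrons into the core; N³⁺ still has 2 valence electrons; S³⁺ still has 3 valence electrons; Be³⁺ is already 1 electron into the core.
Core electrons are held far more tightly than valence electrons, so Na and Be top the IE_4 order.
Valence configurations: Si³⁺ [Ne]3s¹, N³⁺ [He]2s², S³⁺ [Ne]3s²3p¹.
Tabulated IE_4 (kJ/mol): Si 4356, Na 9543, N 7475, S 4556, Be 21007.
Hence IE_4: Si < S < N < Na < Be.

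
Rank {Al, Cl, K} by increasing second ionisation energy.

Al, Cl, K

IE_2 is the cost of taking one more electron from the +1 cation: Al⁺ still has 2 valence electrons; Cl⁺ still has 6 valence electrons; K⁺ is the bare [Ar] core.
Breaking into a closed-shell core is much more expensive than removing a leftover valence electron — K has the largest IE_2 here.
Valence configurations: Al⁺ [Ne]3s², Cl⁺ [Ne]3s²3p⁴.
The numbers (kJ/mol): Al 1817, Cl 2298, K 3052.
So the second ionization energies run Al < Cl < K.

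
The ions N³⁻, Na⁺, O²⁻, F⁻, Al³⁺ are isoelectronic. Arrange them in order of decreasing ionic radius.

N³⁻, O²⁻, F⁻, Na⁺, Al³⁺

All of these have 10 electrons, so size is governed by nuclear charge alone: the more protons, the stronger the pull on the same electron cloud, and the smaller the ion.
Nuclear charges: Al³⁺ (Z=13), Na⁺ (Z=11), F⁻ (Z=9), O²⁻ (Z=8), N³⁻ (Z=7).
Largest to smallest: N³⁻ > O²⁻ > F⁻ > Na⁺ > Al³⁺.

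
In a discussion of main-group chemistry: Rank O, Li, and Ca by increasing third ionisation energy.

The third ionization energy removes an electron from the +2 ion. For each element: O²⁺ still has 4 valence electrons; Li²⁺ is already 1 electron into the core; Ca²⁺ is the bare [Ar] core.
Usually core removal costs more than valence removal, but here the competition is close: a tightly held n=2 valence electron can cost more to remove than an n=3 core electron, so the actual values have to decide it.
Approximate IE_3 values (kJ/mol): O 5300, Li 11815, Ca 4912.
So the third ionization energies run Ca < O < Li.

Ca < O < Li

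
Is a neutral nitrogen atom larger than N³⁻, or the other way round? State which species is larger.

Forming N³⁻ adds 3 electrons to N. More electron–electron repulsion in the same shell, with unchanged nuclear charge, lets the cloud expand.
An anion is larger than its parent atom: N³⁻ > N.

N³⁻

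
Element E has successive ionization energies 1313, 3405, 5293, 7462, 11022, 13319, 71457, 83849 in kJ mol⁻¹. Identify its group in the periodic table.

Look for the largest jump between consecutive ionization energies: IE7/IE6 ≈ 5.4, far larger than any earlier ratio.
That jump marks the point where a core electron is being removed. So the atom has 6 valence electrons.
A main-group element with 6 valence electrons is in group 16.

Group 16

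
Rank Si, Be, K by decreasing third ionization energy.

After 2 electrons have been removed, what remains? Si²⁺ still has 2 valence electrons; Be²⁺ is the bare [He] core; K²⁺ is already 1 electron into the core.
Breaking into a closed-shell core is much more expensive than removing a leftover valence electron — K and Be have the largest IE_3 here.
Tabulated IE_3 (kJ/mol): Si 3232, Be 14849, K 4420.
So the third ionization energies run Si < K < Be.

Be, K, Si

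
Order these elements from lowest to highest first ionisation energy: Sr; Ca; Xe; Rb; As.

Ca is in period 4, group 2; As is in period 4, group 15; Rb is in period 5, group 1; Sr is in period 5, group 2; Xe is in period 5, group 18.
IE₁ increases left→right with effective nuclear charge and decreases top→bottom as the valence shell moves farther out.
Here both period and group differ, so the two effects have to be weighed against each other.
Sr > Rb: both are in period 5; the period trend gives Sr the larger value.
Ca > Sr: Ca sits above Sr in group 2, so the down-group effect alone puts Ca higher.
As > Ca: As lies to the right of Ca in period 4, so the across-period effect alone puts As higher.
Xe > As: the two effects oppose for this pair; the across-period effect wins (1170 vs 947 kJ/mol).
Approximate values (kJ/mol): Ca 590, As 947, Rb 403, Sr 550, Xe 1170.
So from lowest to highest: Rb < Sr < Ca < As < Xe.

Rb, Sr, Ca, As, Xe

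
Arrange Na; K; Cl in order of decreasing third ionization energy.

IE_3 is the cost of taking one more electron from the +2 cation: Na²⁺ is already 1 electron into the core; K²⁺ is already 1 electron into the core; Cl²⁺ still has 5 valence electrons.
Core electrons are held far more tightly than valence electrons, so K and Na top the IE_3 order.
Approximate IE_3 values (kJ/mol): Na 6910, K 4420, Cl 3822.
Putting it together, IE_3: Cl < K < Na.

Na > K > Cl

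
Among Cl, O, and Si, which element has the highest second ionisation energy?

O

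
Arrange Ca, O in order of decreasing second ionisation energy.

IE_2 is the cost of taking one more electron from the +1 cation: Ca⁺ still has 1 valence electron; O⁺ still has 5 valence electrons.
All are still removing valence electrons, so compare the +1 ions as you would atoms: IE_2 generally rises across a period (higher Z_eff) and falls down a group (larger shell), subject to the usual subshell exceptions.
Valence configurations: Ca⁺ [Ar]4s¹, O⁺ [He]2s²2p³.
The numbers (kJ/mol): Ca 1145, O 3388.
Hence IE_2: Ca < O.

O, Ca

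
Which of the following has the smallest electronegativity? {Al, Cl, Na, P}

Na

EN rises left→right (higher Z_eff, smaller atoms) and falls top→bottom (larger, more shielded atoms).
All lie in period 3, so electronegativity increases left to right.
The smallest electronegativity among these belongs to Na.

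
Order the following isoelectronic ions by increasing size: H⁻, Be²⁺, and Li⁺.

Be²⁺, Li⁺, H⁻

All of these have 2 electrons, so size is governed by nuclear charge alone: the more protons, the stronger the pull on the same electron cloud, and the smaller the ion.
Nuclear charges: Be²⁺ (Z=4), Li⁺ (Z=3), H⁻ (Z=1).
Smallest to largest: Be²⁺ < Li⁺ < H⁻.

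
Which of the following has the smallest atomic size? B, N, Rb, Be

N

Across a period the added protons contract the valence shell; down a group each new principal shell makes the atom larger.
Here both period and group differ, so the two effects have to be weighed against each other.
B > N: both are in period 2; the period trend gives B the larger value.
Be > B: both are in period 2; the period trend gives Be the larger value.
Rb > Be: both effects reinforce here, so Rb is clearly the larger of the two.
For reference (pm): Be 102, B 85, N 71, Rb 210.
The smallest atomic size among these belongs to N.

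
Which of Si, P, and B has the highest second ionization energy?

IE_2 is the cost of taking one more electron from the +1 cation: Si⁺ still has 3 valence electrons; P⁺ still has 4 valence electrons; B⁺ still has 2 valence electrons.
All are still removing valence electrons, so compare the +1 ions as you would atoms: IE_2 generally rises across a period (higher Z_eff) and falls down a group (larger shell), subject to the usual subshell exceptions.
Valence configurations: Si⁺ [Ne]3s²3p¹, P⁺ [Ne]3s²3p², B⁺ [He]2s².
Tabulated IE_2 (kJ/mol): Si 1577, P 1907, B 2427.
So the second ionization energies run Si < P < B.

B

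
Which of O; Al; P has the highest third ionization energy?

After 2 electrons have been removed, what remains? O²⁺ still has 4 valence electrons; Al²⁺ still has 1 valence electron; P²⁺ still has 3 valence electrons.
All are still removing valence electrons, so compare the +2 ions as you would atoms: IE_3 generally rises across a period (higher Z_eff) and falls down a group (larger shell), subject to the usual subshell exceptions.
Valence configurations: O²⁺ [He]2s²2p², Al²⁺ [Ne]3s¹, P²⁺ [Ne]3s²3p¹.
The numbers (kJ/mol): O 5300, Al 2745, P 2914.
Putting it together, IE_3: Al < P < O.

O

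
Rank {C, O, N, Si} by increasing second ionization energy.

Si < C < N < O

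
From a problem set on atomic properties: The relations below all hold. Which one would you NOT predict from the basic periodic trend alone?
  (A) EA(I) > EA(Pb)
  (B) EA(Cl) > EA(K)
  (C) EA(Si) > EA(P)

The general trend: electron affinity increases across a period and decreases down a group.
(A) I (period 5, group 17) vs Pb (period 6, group 14): the stated order agrees with the simple trend.
(B) Cl (period 3, group 17) vs K (period 4, group 1): the stated order agrees with the simple trend.
(C) Si (period 3, group 14) vs P (period 3, group 15): the stated order contradicts the simple trend.
The exception is (C): adding an electron to P's half-filled 3p³ is unfavourable, so Si (3p²) has the more exothermic EA.

(C)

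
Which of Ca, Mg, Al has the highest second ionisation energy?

Al

Consider each +1 ion: Ca⁺ still has 1 valence electron; Mg⁺ still has 1 valence electron; Al⁺ still has 2 valence electrons.
All are still removing valence electrons, so compare the +1 ions as you would atoms: IE_2 generally rises across a period (higher Z_eff) and falls down a group (larger shell), subject to the usual subshell exceptions.
Valence configurations: Ca⁺ [Ar]4s¹, Mg⁺ [Ne]3s¹, Al⁺ [Ne]3s².
Approximate IE_2 values (kJ/mol): Ca 1145, Mg 1451, Al 1817.
Overall IE_2 order: Ca < Mg < Al.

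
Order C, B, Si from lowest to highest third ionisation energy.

Si, B, C

The third ionization energy removes an electron from the +2 ion. For each element: C²⁺ still has 2 valence electrons; B²⁺ still has 1 valence electron; Si²⁺ still has 2 valence electrons.
All are still removing valence electrons, so compare the +2 ions as you would atoms: IE_3 generally rises across a period (higher Z_eff) and falls down a group (larger shell), subject to the usual subshell exceptions.
Valence configurations: C²⁺ [He]2s², B²⁺ [He]2s¹, Si²⁺ [Ne]3s².
Tabulated IE_3 (kJ/mol): C 4620, B 3660, Si 3232.
Putting it together, IE_3: Si < B < C.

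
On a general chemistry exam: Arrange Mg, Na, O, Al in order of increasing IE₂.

Mg < Al < O < Na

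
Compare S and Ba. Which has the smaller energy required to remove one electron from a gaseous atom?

Ba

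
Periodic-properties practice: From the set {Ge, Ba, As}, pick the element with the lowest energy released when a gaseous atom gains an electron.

EA tends to increase across a period and decrease down a group, though the pattern is less regular than for IE or radius.
These span different periods and groups, so the two trends combine.
As > Ba: both effects reinforce here, so As is clearly the higher of the two.
Ge > As: this pair runs against the simple trend — see the exception note.
Note the exception: Ge has a higher electron affinity than As, contrary to the simple trend — adding an electron to As's half-filled 4p³ is unfavourable, so Ge (4p²) has the more exothermic EA.
For reference (kJ/mol): Ge 119, As 78, Ba 14.
The lowest energy released when a gaseous atom gains an electron among these belongs to Ba.

Ba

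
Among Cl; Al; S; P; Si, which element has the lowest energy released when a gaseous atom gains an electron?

Al

Atoms with high Z_eff and room in the valence shell (especially the halogens) have the most exothermic electron affinities.
All lie in period 3; the across-period trend (electron affinity increases left to right) applies, with the exception below.
Note the exception: Si has a higher electron affinity than P, contrary to the simple trend — adding an electron to P's half-filled 3p³ is unfavourable, so Si (3p²) has the more exothermic EA.
Tabulated electron affinity (kJ/mol): Al 42, Si 134, P 72, S 200, Cl 349.
The lowest energy released when a gaseous atom gains an electron among these belongs to Al.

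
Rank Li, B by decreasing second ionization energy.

Li > B

After 1 electron has been removed, what remains? Li⁺ is the bare [He] core; B⁺ still has 2 valence electrons.
Breaking into a closed-shell core is much more expensive than removing a leftover valence electron — Li has the largest IE_2 here.
Approximate IE_2 values (kJ/mol): Li 7298, B 2427.
Overall IE_2 order: B < Li.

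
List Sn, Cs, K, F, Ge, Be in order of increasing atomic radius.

F, Be, Ge, Sn, K, Cs

Moving right in a period, electrons are added to the same shell under a stronger nuclear pull, so atoms get smaller; moving down, a new shell is opened and atoms get larger.
These span different periods and groups, so the two trends combine.
Be > F: Be lies to the left of F in period 2, so the across-period effect alone puts Be larger.
Ge > Be: the two effects oppose for this pair; the down-group effect wins (121 vs 102 pm).
Sn > Ge: they share group 14; the group trend gives Sn the larger value.
K > Sn: the two effects oppose for this pair; the across-period effect wins (196 vs 140 pm).
Cs > K: they share group 1; the group trend gives Cs the larger value.
For reference (pm): Be 102, F 64, K 196, Ge 121, Sn 140, Cs 232.
So from smallest to largest: F < Be < Ge < Sn < K < Cs.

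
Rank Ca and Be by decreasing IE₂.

Be > Ca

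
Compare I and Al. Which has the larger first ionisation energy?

I

Al is in period 3, group 13; I is in period 5, group 17.
Removing the outermost electron gets harder across a period and easier down a group.
These span different periods and groups, so the two trends combine.
I > Al: the two effects oppose for this pair; the across-period effect wins (1008 vs 578 kJ/mol).
For reference (kJ/mol): Al 578, I 1008.
So I has the larger first ionisation energy (I > Al).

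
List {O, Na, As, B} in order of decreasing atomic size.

B is in period 2, group 13; O is in period 2, group 16; Na is in period 3, group 1; As is in period 4, group 15.
Across a period the added protons contract the valence shell; down a group each new principal shell makes the atom larger.
Here both period and group differ, so the two effects have to be weighed against each other.
B > O: both are in period 2; the period trend gives B the larger value.
As > B: period and group pull opposite ways; the down-group shift dominates (121 vs 85 pm).
Na > As: the two effects oppose for this pair; the across-period effect wins (155 vs 121 pm).
For reference (pm): B 85, O 63, Na 155, As 121.
So from largest to smallest: Na > As > B > O.

Na > As > B > O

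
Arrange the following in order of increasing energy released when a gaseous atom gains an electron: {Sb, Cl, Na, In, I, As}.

Na is in period 3, group 1; Cl is in period 3, group 17; As is in period 4, group 15; In is in period 5, group 13; Sb is in period 5, group 15; I is in period 5, group 17.
Electron affinity generally becomes more exothermic across a period toward the halogens and less exothermic down a group.
Neither a single period nor a single group — weigh both effects.
Na > In: the two effects oppose for this pair; the down-group effect wins (53 vs 29 kJ/mol).
As > Na: period and group pull opposite ways; the across-period shift dominates (78 vs 53 kJ/mol).
Sb > As: this pair runs against the simple trend — see the exception note.
I > Sb: I lies to the right of Sb in period 5, so the across-period effect alone puts I higher.
Cl > I: they share group 17; the group trend gives Cl the larger value.
Note the exception: Sb has a higher electron affinity than As, contrary to the simple trend — both are half-filled np³, but the pairing/repulsion penalty for the added electron shrinks as the p orbitals become larger and more diffuse down the group, and for Sb that outweighs the weaker nuclear attraction.
Tabulated electron affinity (kJ/mol): Na 53, Cl 349, As 78, In 29, Sb 103, I 295.
So from lowest to highest: In < Na < As < Sb < I < Cl.

In < Na < As < Sb < I < Cl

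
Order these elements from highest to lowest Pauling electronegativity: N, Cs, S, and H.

N > S > H > Cs

H is in period 1, group 1; N is in period 2, group 15; S is in period 3, group 16; Cs is in period 6, group 1.
Smaller atoms with higher effective nuclear charge are more electronegative.
Neither a single period nor a single group — weigh both effects.
H > Cs: they share group 1; the group trend gives H the larger value.
S > H: period and group pull opposite ways; the across-period shift dominates (2.58 vs 2.20).
N > S: period and group pull opposite ways; the down-group shift dominates (3.04 vs 2.58).
Approximate values (Pauling): H 2.20, N 3.04, S 2.58, Cs 0.79.
So from highest to lowest: N > S > H > Cs.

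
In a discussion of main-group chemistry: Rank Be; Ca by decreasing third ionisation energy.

IE_3 is the cost of taking one more electron from the +2 cation: Be²⁺ is the bare [He] core; Ca²⁺ is the bare [Ar] core.
All of these are removing an electron from a noble-gas core or deeper; the smaller core (lower principal quantum number) is held far more tightly, and within a period the higher nuclear charge binds the same core more tightly.
The numbers (kJ/mol): Be 14849, Ca 4912.
So the third ionization energies run Ca < Be.

Be > Ca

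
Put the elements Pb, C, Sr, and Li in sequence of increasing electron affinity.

Li is in period 2, group 1; C is in period 2, group 14; Sr is in period 5, group 2; Pb is in period 6, group 14.
Electron affinity generally becomes more exothermic across a period toward the halogens and less exothermic down a group.
Here both period and group differ, so the two effects have to be weighed against each other.
Pb > Sr: the two effects oppose for this pair; the across-period effect wins (35 vs 5 kJ/mol).
Li > Pb: the two effects oppose for this pair; the down-group effect wins (60 vs 35 kJ/mol).
C > Li: both are in period 2; the period trend gives C the larger value.
For reference (kJ/mol): Li 60, C 122, Sr 5, Pb 35.
So from lowest to highest: Sr < Pb < Li < C.

Sr, Pb, Li, C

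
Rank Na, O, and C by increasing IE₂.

C < O < Na

IE_2 is the cost of taking one more electron from the +1 cation: Na⁺ is the bare [Ne] core; O⁺ still has 5 valence electrons; C⁺ still has 3 valence electrons.
Core electrons are held far more tightly than valence electrons, so Na tops the IE_2 order.
Valence configurations: O⁺ [He]2s²2p³, C⁺ [He]2s²2p¹.
Tabulated IE_2 (kJ/mol): Na 4562, O 3388, C 2353.
So the second ionization energies run C < O < Na.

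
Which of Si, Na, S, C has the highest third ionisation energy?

Na

The third ionization energy removes an electron from the +2 ion. For each element: Si²⁺ still has 2 valence electrons; Na²⁺ is already 1 electron into the core; S²⁺ still has 4 valence electrons; C²⁺ still has 2 valence electrons.
Pulling an electron out of a noble-gas core costs far more than removing a remaining valence electron, so Na sits at the high end of IE_3.
Valence configurations: Si²⁺ [Ne]3s², S²⁺ [Ne]3s²3p², C²⁺ [He]2s².
Tabulated IE_3 (kJ/mol): Si 3232, Na 6910, S 3357, C 4620.
So the third ionization energies run Si < S < C < Na.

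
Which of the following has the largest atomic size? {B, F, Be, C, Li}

Li is in period 2, group 1; Be is in period 2, group 2; B is in period 2, group 13; C is in period 2, group 14; F is in period 2, group 17.
Across a period the added protons contract the valence shell; down a group each new principal shell makes the atom larger.
All lie in period 2, so atomic radius increases right to left.
The largest atomic size among these belongs to Li.

Li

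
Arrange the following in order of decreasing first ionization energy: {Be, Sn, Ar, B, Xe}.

Be is in period 2, group 2; B is in period 2, group 13; Ar is in period 3, group 18; Sn is in period 5, group 14; Xe is in period 5, group 18.
Removing the outermost electron gets harder across a period and easier down a group.
Here both period and group differ, so the two effects have to be weighed against each other.
B > Sn: period and group pull opposite ways; the down-group shift dominates (801 vs 709 kJ/mol).
Be > B: this pair runs against the simple trend — see the exception note.
Xe > Be: the two effects oppose for this pair; the across-period effect wins (1170 vs 900 kJ/mol).
Ar > Xe: Ar sits above Xe in group 18, so the down-group effect alone puts Ar higher.
Note the exception: Be has a higher first ionization energy than B, contrary to the simple trend — removing B's lone 2p electron is easier than breaking Be's filled 2s².
For reference (kJ/mol): Be 900, B 801, Ar 1521, Sn 709, Xe 1170.
So from highest to lowest: Ar > Xe > Be > B > Sn.

Ar, Xe, Be, B, Sn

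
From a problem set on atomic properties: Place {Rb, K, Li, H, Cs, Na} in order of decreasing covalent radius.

H is in period 1, group 1; Li is in period 2, group 1; Na is in period 3, group 1; K is in period 4, group 1; Rb is in period 5, group 1; Cs is in period 6, group 1.
Moving right in a period, electrons are added to the same shell under a stronger nuclear pull, so atoms get smaller; moving down, a new shell is opened and atoms get larger.
All are in group 1, so atomic radius increases down the group.
So from largest to smallest: Cs > Rb > K > Na > Li > H.

Cs, Rb, K, Na, Li, H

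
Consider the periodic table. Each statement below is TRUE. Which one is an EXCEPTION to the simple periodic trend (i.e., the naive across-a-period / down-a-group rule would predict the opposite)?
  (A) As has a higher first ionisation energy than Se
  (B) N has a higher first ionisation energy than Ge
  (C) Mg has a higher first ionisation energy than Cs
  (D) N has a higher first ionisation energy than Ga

The general trend: first ionisation energy increases across a period and decreases down a group.
(A) As (period 4, group 15) vs Se (period 4, group 16): the stated order contradicts the simple trend.
(B) N (period 2, group 15) vs Ge (period 4, group 14): the stated order agrees with the simple trend.
(C) Mg (period 3, group 2) vs Cs (period 6, group 1): the stated order agrees with the simple trend.
(D) N (period 2, group 15) vs Ga (period 4, group 13): the stated order agrees with the simple trend.
The exception is (A): Se (4p⁴) ionizes more easily than half-filled As (4p³).

(A)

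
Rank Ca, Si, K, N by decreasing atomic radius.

K, Ca, Si, N

Atomic radius shrinks across a period as nuclear charge pulls the same shell inward, and grows down a group as new shells are added.
Here both period and group differ, so the two effects have to be weighed against each other.
Si > N: relative to N, both the across-period and down-group shifts push Si's atomic radius up.
Ca > Si: relative to Si, both the across-period and down-group shifts push Ca's atomic radius up.
K > Ca: both are in period 4; the period trend gives K the larger value.
For reference (pm): N 71, Si 116, K 196, Ca 171.
So from largest to smallest: K > Ca > Si > N.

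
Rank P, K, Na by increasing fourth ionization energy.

The fourth ionization energy removes an electron from the +3 ion. For each element: P³⁺ still has 2 valence electrons; K³⁺ is already 2 electrons into the core; Na³⁺ is already 2 electrons into the core.
Breaking into a closed-shell core is much more expensive than removing a leftover valence electron — K and Na have the largest IE_4 here.
Tabulated IE_4 (kJ/mol): P 4964, K 5877, Na 9543.
Hence IE_4: P < K < Na.

P, K, Na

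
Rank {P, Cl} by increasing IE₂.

P, Cl

After 1 electron has been removed, what remains? P⁺ still has 4 valence electrons; Cl⁺ still has 6 valence electrons.
All are still removing valence electrons, so compare the +1 ions as you would atoms: IE_2 generally rises across a period (higher Z_eff) and falls down a group (larger shell), subject to the usual subshell exceptions.
Valence configurations: P⁺ [Ne]3s²3p², Cl⁺ [Ne]3s²3p⁴.
Approximate IE_2 values (kJ/mol): P 1907, Cl 2298.
Overall IE_2 order: P < Cl.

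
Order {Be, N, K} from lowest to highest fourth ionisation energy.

K, N, Be

After 3 electrons have been removed, what remains? Be³⁺ is already 1 electron into the core; N³⁺ still has 2 valence electrons; K³⁺ is already 2 electrons into the core.
Usually core removal costs more than valence removal, but here the competition is close: a tightly held n=2 valence electron can cost more to remove than an n=3 core electron, so the actual values have to decide it.
Approximate IE_4 values (kJ/mol): Be 21007, N 7475, K 5877.
Hence IE_4: K < N < Be.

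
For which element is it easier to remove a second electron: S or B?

S

IE_2 is the cost of taking one more electron from the +1 cation: S⁺ still has 5 valence electrons; B⁺ still has 2 valence electrons.
All are still removing valence electrons, so compare the +1 ions as you would atoms: IE_2 generally rises across a period (higher Z_eff) and falls down a group (larger shell), subject to the usual subshell exceptions.
Valence configurations: S⁺ [Ne]3s²3p³, B⁺ [He]2s².
Approximate IE_2 values (kJ/mol): S 2252, B 2427.
Putting it together, IE_2: S < B.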